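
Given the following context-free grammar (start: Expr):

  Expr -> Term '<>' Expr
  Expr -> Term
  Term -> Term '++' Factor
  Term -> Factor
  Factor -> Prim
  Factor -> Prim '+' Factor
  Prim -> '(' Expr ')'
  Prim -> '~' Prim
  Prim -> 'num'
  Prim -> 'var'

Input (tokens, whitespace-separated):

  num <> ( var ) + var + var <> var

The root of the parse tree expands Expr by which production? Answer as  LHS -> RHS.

[Expr [Term [Factor [Prim num]]] <> [Expr [Term [Factor [Prim ( [Expr [Term [Factor [Prim var]]]] )] + [Factor [Prim var] + [Factor [Prim var]]]]] <> [Expr [Term [Factor [Prim var]]]]]]

Expr -> Term '<>' Expr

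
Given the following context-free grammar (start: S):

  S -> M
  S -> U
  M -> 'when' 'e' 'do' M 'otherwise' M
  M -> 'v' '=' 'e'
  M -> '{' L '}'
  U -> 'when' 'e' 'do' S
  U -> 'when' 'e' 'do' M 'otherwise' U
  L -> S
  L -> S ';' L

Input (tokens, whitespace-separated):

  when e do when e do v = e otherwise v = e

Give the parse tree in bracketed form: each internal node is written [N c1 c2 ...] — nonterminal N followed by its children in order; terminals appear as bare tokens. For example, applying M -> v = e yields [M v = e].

[S [U when e do [S [M when e do [M v = e] otherwise [M v = e]]]]]

S
U
when e do S
when e do M
when e do when e do M otherwise M
when e do when e do v = e otherwise M
when e do when e do v = e otherwise v = e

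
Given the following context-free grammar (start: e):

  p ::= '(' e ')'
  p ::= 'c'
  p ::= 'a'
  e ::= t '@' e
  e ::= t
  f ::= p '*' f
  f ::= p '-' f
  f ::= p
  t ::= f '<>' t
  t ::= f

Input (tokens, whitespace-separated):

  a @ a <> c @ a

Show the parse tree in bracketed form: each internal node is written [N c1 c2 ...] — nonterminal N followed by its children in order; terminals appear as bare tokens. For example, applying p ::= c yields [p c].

[e [t [f [p a]]] @ [e [t [f [p a]] <> [t [f [p c]]]] @ [e [t [f [p a]]]]]]

e
t @ e
f @ e
p @ e
a @ e
a @ t @ e
a @ f <> t @ e
a @ p <> t @ e
a @ a <> t @ e
a @ a <> f @ e
a @ a <> p @ e
a @ a <> c @ e
a @ a <> c @ t
a @ a <> c @ f
a @ a <> c @ p
a @ a <> c @ a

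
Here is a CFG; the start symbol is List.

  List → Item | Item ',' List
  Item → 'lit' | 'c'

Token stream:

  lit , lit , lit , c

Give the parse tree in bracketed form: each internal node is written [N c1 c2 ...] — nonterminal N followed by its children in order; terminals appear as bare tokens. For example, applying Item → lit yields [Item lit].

[List [Item lit] , [List [Item lit] , [List [Item lit] , [List [Item c]]]]]

List
Item , List
lit , List
lit , Item , List
lit , lit , List
lit , lit , Item , List
lit , lit , lit , List
lit , lit , lit , Item
lit , lit , lit , c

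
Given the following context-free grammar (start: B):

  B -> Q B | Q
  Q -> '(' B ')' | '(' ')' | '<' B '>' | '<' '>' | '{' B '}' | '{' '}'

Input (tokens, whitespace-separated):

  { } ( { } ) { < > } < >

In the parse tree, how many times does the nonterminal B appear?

6

[B [Q { }] [B [Q ( [B [Q { }]] )] [B [Q { [B [Q < >]] }] [B [Q < >]]]]]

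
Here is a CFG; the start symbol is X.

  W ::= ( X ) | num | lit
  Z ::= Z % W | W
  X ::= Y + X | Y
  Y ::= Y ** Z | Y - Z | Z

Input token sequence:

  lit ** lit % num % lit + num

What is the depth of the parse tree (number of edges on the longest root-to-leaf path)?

6

[X [Y [Y [Z [W lit]]] ** [Z [Z [Z [W lit]] % [W num]] % [W lit]]] + [X [Y [Z [W num]]]]]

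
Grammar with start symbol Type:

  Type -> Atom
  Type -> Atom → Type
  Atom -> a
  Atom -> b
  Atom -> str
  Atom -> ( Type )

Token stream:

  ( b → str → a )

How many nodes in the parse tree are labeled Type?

4

[Type [Atom ( [Type [Atom b] → [Type [Atom str] → [Type [Atom a]]]] )]]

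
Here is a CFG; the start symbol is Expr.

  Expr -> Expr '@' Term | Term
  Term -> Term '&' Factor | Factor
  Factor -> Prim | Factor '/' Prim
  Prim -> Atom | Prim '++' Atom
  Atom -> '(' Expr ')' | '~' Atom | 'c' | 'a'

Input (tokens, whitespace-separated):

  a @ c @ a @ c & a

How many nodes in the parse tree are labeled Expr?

4

[Expr [Expr [Expr [Expr [Term [Factor [Prim [Atom a]]]]] @ [Term [Factor [Prim [Atom c]]]]] @ [Term [Factor [Prim [Atom a]]]]] @ [Term [Term [Factor [Prim [Atom c]]]] & [Factor [Prim [Atom a]]]]]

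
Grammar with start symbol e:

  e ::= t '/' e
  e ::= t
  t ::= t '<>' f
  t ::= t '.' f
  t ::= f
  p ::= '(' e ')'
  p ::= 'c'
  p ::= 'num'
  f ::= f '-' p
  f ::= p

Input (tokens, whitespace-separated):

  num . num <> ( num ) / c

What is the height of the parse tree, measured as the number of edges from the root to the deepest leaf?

8

[e [t [t [t [f [p num]]] . [f [p num]]] <> [f [p ( [e [t [f [p num]]]] )]]] / [e [t [f [p c]]]]]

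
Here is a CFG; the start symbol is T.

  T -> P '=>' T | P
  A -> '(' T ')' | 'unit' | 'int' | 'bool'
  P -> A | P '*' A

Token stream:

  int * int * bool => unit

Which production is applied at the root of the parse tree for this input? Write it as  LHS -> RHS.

T -> P '=>' T

[T [P [P [P [A int]] * [A int]] * [A bool]] => [T [P [A unit]]]]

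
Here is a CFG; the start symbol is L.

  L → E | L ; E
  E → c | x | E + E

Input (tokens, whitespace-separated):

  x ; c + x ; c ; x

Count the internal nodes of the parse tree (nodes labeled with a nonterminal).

[L [L [L [L [E x]] ; [E [E c] + [E x]]] ; [E c]] ; [E x]]

10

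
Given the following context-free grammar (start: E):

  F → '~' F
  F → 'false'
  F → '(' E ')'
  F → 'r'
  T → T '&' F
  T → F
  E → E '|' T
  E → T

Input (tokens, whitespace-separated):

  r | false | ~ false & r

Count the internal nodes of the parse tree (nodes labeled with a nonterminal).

[E [E [E [T [F r]]] | [T [F false]]] | [T [T [F ~ [F false]]] & [F r]]]

12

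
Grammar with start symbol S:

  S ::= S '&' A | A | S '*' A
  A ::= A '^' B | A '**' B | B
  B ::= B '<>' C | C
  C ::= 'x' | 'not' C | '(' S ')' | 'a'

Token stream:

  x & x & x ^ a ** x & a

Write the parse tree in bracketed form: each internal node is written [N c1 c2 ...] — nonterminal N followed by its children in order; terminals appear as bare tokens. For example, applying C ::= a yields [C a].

S
S & A
S & A & A
S & A & A & A
A & A & A & A
B & A & A & A
C & A & A & A
x & A & A & A
x & B & A & A
x & C & A & A
x & x & A & A
x & x & A ** B & A
x & x & A ^ B ** B & A
x & x & B ^ B ** B & A
x & x & C ^ B ** B & A
x & x & x ^ B ** B & A
x & x & x ^ C ** B & A
x & x & x ^ a ** B & A
x & x & x ^ a ** C & A
x & x & x ^ a ** x & A
x & x & x ^ a ** x & B
x & x & x ^ a ** x & C
x & x & x ^ a ** x & a

[S [S [S [S [A [B [C x]]]] & [A [B [C x]]]] & [A [A [A [B [C x]]] ^ [B [C a]]] ** [B [C x]]]] & [A [B [C a]]]]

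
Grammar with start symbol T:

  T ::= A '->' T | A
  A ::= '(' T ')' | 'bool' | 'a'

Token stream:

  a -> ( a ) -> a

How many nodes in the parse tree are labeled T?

[T [A a] -> [T [A ( [T [A a]] )] -> [T [A a]]]]

4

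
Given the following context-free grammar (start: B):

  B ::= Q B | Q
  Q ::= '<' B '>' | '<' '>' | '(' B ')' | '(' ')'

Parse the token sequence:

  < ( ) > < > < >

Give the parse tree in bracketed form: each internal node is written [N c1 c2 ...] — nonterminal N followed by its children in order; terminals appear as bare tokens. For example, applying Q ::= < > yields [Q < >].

[B [Q < [B [Q ( )]] >] [B [Q < >] [B [Q < >]]]]

B
Q B
< B > B
< Q > B
< ( ) > B
< ( ) > Q B
< ( ) > < > B
< ( ) > < > Q
< ( ) > < > < >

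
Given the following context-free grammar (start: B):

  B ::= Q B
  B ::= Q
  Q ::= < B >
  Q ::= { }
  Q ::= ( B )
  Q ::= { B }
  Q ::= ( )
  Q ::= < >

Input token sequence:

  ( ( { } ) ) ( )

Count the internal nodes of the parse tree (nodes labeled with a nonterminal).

[B [Q ( [B [Q ( [B [Q { }]] )]] )] [B [Q ( )]]]

8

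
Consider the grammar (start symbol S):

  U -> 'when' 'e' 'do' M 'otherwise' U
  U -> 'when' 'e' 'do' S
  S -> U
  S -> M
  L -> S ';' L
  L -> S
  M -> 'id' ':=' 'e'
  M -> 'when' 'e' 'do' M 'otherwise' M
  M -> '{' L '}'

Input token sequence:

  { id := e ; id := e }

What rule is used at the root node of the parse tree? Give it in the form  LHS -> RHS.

[S [M { [L [S [M id := e]] ; [L [S [M id := e]]]] }]]

S -> M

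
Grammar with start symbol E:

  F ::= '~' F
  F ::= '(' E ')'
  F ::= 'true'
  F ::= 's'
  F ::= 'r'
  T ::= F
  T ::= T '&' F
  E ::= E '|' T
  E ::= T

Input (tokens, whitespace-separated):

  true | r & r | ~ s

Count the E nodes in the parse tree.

3

[E [E [E [T [F true]]] | [T [T [F r]] & [F r]]] | [T [F ~ [F s]]]]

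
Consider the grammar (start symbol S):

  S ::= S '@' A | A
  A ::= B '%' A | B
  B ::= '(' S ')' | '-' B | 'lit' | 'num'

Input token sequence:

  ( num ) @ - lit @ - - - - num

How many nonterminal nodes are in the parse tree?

17

[S [S [S [A [B ( [S [A [B num]]] )]]] @ [A [B - [B lit]]]] @ [A [B - [B - [B - [B - [B num]]]]]]]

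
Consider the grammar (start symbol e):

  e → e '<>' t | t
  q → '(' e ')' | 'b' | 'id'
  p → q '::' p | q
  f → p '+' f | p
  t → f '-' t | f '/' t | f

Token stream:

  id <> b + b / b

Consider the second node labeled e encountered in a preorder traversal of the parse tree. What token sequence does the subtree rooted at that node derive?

id

[e [e [t [f [p [q id]]]]] <> [t [f [p [q b]] + [f [p [q b]]]] / [t [f [p [q b]]]]]]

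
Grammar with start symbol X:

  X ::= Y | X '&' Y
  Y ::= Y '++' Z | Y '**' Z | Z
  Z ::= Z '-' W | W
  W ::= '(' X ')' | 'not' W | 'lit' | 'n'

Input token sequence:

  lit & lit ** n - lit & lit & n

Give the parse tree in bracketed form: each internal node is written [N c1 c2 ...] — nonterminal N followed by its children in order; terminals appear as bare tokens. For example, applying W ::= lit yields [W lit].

X
X & Y
X & Y & Y
X & Y & Y & Y
Y & Y & Y & Y
Z & Y & Y & Y
W & Y & Y & Y
lit & Y & Y & Y
lit & Y ** Z & Y & Y
lit & Z ** Z & Y & Y
lit & W ** Z & Y & Y
lit & lit ** Z & Y & Y
lit & lit ** Z - W & Y & Y
lit & lit ** W - W & Y & Y
lit & lit ** n - W & Y & Y
lit & lit ** n - lit & Y & Y
lit & lit ** n - lit & Z & Y
lit & lit ** n - lit & W & Y
lit & lit ** n - lit & lit & Y
lit & lit ** n - lit & lit & Z
lit & lit ** n - lit & lit & W
lit & lit ** n - lit & lit & n

[X [X [X [X [Y [Z [W lit]]]] & [Y [Y [Z [W lit]]] ** [Z [Z [W n]] - [W lit]]]] & [Y [Z [W lit]]]] & [Y [Z [W n]]]]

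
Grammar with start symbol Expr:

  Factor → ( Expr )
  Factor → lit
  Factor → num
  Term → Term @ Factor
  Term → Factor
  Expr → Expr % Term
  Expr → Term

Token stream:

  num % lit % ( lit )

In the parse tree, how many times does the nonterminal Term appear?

[Expr [Expr [Expr [Term [Factor num]]] % [Term [Factor lit]]] % [Term [Factor ( [Expr [Term [Factor lit]]] )]]]

4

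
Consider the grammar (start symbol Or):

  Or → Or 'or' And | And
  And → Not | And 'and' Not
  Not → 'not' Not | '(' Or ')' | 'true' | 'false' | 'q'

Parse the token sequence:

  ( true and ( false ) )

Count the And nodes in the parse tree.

4

[Or [And [Not ( [Or [And [And [Not true]] and [Not ( [Or [And [Not false]]] )]]] )]]]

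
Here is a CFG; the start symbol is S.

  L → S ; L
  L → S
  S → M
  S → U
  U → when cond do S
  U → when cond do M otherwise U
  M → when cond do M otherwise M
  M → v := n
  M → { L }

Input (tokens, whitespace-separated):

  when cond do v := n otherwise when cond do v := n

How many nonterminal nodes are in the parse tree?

[S [U when cond do [M v := n] otherwise [U when cond do [S [M v := n]]]]]

6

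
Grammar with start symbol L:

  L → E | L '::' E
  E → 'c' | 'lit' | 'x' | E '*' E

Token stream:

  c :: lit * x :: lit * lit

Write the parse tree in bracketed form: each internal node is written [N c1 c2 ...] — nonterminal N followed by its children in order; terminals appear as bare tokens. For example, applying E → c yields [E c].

L
L :: E
L :: E :: E
E :: E :: E
c :: E :: E
c :: E * E :: E
c :: lit * E :: E
c :: lit * x :: E
c :: lit * x :: E * E
c :: lit * x :: lit * E
c :: lit * x :: lit * lit

[L [L [L [E c]] :: [E [E lit] * [E x]]] :: [E [E lit] * [E lit]]]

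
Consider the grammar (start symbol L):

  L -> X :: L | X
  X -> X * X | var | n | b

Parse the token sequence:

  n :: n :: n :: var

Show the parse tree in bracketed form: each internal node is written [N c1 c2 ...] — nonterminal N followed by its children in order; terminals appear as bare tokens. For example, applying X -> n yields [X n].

[L [X n] :: [L [X n] :: [L [X n] :: [L [X var]]]]]

L
X :: L
n :: L
n :: X :: L
n :: n :: L
n :: n :: X :: L
n :: n :: n :: L
n :: n :: n :: X
n :: n :: n :: var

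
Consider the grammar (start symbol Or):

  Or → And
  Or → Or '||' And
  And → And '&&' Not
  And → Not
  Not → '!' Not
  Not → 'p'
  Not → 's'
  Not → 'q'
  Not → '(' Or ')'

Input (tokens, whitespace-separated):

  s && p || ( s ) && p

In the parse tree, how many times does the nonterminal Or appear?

3

[Or [Or [And [And [Not s]] && [Not p]]] || [And [And [Not ( [Or [And [Not s]]] )]] && [Not p]]]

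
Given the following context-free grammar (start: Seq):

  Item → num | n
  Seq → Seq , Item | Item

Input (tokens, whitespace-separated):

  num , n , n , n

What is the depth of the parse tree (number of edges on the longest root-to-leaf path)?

[Seq [Seq [Seq [Seq [Item num]] , [Item n]] , [Item n]] , [Item n]]

5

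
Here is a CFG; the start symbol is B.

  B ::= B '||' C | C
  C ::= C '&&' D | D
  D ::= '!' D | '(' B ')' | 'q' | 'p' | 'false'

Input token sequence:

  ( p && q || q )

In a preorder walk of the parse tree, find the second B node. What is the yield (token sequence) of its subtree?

p && q || q

[B [C [D ( [B [B [C [C [D p]] && [D q]]] || [C [D q]]] )]]]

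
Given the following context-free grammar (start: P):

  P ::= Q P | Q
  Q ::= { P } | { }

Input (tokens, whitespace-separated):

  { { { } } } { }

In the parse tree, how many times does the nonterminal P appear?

[P [Q { [P [Q { [P [Q { }]] }]] }] [P [Q { }]]]

4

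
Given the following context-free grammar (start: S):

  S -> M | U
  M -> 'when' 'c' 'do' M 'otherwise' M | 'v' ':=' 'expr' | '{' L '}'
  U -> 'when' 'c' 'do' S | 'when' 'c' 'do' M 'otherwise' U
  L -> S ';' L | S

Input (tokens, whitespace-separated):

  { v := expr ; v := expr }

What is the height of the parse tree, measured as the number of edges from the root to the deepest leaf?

[S [M { [L [S [M v := expr]] ; [L [S [M v := expr]]]] }]]

6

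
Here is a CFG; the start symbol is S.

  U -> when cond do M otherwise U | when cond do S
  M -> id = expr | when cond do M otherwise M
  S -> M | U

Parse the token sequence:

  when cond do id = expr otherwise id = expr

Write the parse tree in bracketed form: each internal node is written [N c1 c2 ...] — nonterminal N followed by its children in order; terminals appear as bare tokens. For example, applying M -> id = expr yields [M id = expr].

S
M
when cond do M otherwise M
when cond do id = expr otherwise M
when cond do id = expr otherwise id = expr

[S [M when cond do [M id = expr] otherwise [M id = expr]]]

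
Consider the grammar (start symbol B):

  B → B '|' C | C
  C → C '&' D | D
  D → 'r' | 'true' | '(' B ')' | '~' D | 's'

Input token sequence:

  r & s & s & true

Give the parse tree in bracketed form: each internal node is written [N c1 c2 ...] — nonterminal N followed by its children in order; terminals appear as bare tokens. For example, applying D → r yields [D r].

[B [C [C [C [C [D r]] & [D s]] & [D s]] & [D true]]]

B
C
C & D
C & D & D
C & D & D & D
D & D & D & D
r & D & D & D
r & s & D & D
r & s & s & D
r & s & s & true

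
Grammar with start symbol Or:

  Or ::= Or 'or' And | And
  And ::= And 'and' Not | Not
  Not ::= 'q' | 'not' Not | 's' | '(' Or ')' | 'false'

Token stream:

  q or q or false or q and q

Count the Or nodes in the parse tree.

[Or [Or [Or [Or [And [Not q]]] or [And [Not q]]] or [And [Not false]]] or [And [And [Not q]] and [Not q]]]

4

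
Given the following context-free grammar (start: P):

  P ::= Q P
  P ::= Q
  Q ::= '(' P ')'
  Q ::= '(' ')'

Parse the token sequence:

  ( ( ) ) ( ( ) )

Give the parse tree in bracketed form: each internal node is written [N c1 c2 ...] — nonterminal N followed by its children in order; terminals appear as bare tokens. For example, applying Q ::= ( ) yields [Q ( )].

[P [Q ( [P [Q ( )]] )] [P [Q ( [P [Q ( )]] )]]]

P
Q P
( P ) P
( Q ) P
( ( ) ) P
( ( ) ) Q
( ( ) ) ( P )
( ( ) ) ( Q )
( ( ) ) ( ( ) )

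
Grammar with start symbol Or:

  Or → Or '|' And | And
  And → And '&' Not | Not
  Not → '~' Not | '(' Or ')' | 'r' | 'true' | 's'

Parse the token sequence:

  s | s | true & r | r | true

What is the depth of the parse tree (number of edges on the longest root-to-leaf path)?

[Or [Or [Or [Or [Or [And [Not s]]] | [And [Not s]]] | [And [And [Not true]] & [Not r]]] | [And [Not r]]] | [And [Not true]]]

7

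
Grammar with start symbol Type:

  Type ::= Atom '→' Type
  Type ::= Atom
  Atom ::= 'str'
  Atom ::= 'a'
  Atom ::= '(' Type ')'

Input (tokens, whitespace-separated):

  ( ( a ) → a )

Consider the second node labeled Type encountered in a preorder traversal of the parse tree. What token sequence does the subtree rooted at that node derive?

[Type [Atom ( [Type [Atom ( [Type [Atom a]] )] → [Type [Atom a]]] )]]

( a ) → a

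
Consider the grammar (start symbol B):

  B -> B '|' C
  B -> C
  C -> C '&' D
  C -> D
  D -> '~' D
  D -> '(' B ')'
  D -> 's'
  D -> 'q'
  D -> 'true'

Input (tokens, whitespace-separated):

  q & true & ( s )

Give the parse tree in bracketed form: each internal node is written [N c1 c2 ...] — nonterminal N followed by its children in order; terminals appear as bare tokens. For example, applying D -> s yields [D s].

B
C
C & D
C & D & D
D & D & D
q & D & D
q & true & D
q & true & ( B )
q & true & ( C )
q & true & ( D )
q & true & ( s )

[B [C [C [C [D q]] & [D true]] & [D ( [B [C [D s]]] )]]]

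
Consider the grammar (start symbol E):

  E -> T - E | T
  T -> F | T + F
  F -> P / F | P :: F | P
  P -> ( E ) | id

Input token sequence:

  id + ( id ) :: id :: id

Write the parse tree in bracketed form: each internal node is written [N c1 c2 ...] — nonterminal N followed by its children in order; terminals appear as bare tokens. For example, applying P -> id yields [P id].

E
T
T + F
F + F
P + F
id + F
id + P :: F
id + ( E ) :: F
id + ( T ) :: F
id + ( F ) :: F
id + ( P ) :: F
id + ( id ) :: F
id + ( id ) :: P :: F
id + ( id ) :: id :: F
id + ( id ) :: id :: P
id + ( id ) :: id :: id

[E [T [T [F [P id]]] + [F [P ( [E [T [F [P id]]]] )] :: [F [P id] :: [F [P id]]]]]]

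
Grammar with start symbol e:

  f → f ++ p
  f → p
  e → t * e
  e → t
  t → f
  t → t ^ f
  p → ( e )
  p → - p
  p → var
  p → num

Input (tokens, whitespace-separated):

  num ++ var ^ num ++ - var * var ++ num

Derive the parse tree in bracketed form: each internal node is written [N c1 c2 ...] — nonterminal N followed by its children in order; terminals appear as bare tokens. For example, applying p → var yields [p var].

e
t * e
t ^ f * e
f ^ f * e
f ++ p ^ f * e
p ++ p ^ f * e
num ++ p ^ f * e
num ++ var ^ f * e
num ++ var ^ f ++ p * e
num ++ var ^ p ++ p * e
num ++ var ^ num ++ p * e
num ++ var ^ num ++ - p * e
num ++ var ^ num ++ - var * e
num ++ var ^ num ++ - var * t
num ++ var ^ num ++ - var * f
num ++ var ^ num ++ - var * f ++ p
num ++ var ^ num ++ - var * p ++ p
num ++ var ^ num ++ - var * var ++ p
num ++ var ^ num ++ - var * var ++ num

[e [t [t [f [f [p num]] ++ [p var]]] ^ [f [f [p num]] ++ [p - [p var]]]] * [e [t [f [f [p var]] ++ [p num]]]]]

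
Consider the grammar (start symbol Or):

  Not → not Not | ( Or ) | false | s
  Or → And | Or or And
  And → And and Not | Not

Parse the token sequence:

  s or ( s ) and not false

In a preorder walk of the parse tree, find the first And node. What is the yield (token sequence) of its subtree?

s

[Or [Or [And [Not s]]] or [And [And [Not ( [Or [And [Not s]]] )]] and [Not not [Not false]]]]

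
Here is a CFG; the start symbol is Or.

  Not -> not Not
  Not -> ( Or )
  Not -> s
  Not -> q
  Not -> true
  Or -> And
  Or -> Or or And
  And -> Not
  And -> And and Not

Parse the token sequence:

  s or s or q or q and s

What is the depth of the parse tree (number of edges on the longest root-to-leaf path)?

[Or [Or [Or [Or [And [Not s]]] or [And [Not s]]] or [And [Not q]]] or [And [And [Not q]] and [Not s]]]

6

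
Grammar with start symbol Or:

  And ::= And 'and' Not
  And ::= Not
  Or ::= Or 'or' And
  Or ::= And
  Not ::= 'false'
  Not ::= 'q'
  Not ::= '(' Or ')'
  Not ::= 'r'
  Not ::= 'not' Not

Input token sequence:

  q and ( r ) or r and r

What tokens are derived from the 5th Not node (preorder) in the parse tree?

[Or [Or [And [And [Not q]] and [Not ( [Or [And [Not r]]] )]]] or [And [And [Not r]] and [Not r]]]

r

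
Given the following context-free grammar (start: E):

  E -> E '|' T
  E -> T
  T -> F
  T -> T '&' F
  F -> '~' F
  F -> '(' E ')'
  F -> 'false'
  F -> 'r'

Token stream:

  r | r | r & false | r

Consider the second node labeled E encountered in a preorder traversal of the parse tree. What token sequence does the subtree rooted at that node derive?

r | r | r & false

[E [E [E [E [T [F r]]] | [T [F r]]] | [T [T [F r]] & [F false]]] | [T [F r]]]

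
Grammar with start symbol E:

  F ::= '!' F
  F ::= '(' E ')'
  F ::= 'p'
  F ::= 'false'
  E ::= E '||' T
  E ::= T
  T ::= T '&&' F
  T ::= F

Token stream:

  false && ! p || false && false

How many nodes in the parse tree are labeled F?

[E [E [T [T [F false]] && [F ! [F p]]]] || [T [T [F false]] && [F false]]]

5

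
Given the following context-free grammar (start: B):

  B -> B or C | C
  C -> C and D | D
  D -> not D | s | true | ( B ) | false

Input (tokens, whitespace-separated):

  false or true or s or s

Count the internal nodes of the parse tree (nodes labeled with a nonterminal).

12

[B [B [B [B [C [D false]]] or [C [D true]]] or [C [D s]]] or [C [D s]]]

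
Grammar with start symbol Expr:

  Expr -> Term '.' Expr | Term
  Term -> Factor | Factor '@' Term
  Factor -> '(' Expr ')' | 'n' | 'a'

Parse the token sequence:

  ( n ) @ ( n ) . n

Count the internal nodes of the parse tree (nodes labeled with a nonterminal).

14

[Expr [Term [Factor ( [Expr [Term [Factor n]]] )] @ [Term [Factor ( [Expr [Term [Factor n]]] )]]] . [Expr [Term [Factor n]]]]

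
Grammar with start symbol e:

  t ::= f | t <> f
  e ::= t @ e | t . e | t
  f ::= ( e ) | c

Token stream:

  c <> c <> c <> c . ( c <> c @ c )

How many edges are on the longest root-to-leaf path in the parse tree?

8

[e [t [t [t [t [f c]] <> [f c]] <> [f c]] <> [f c]] . [e [t [f ( [e [t [t [f c]] <> [f c]] @ [e [t [f c]]]] )]]]]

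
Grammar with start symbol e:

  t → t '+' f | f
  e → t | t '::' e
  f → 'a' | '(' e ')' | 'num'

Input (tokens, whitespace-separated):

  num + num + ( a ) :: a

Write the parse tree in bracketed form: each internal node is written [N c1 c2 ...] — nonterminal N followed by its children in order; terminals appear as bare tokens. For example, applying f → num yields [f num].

[e [t [t [t [f num]] + [f num]] + [f ( [e [t [f a]]] )]] :: [e [t [f a]]]]

e
t :: e
t + f :: e
t + f + f :: e
f + f + f :: e
num + f + f :: e
num + num + f :: e
num + num + ( e ) :: e
num + num + ( t ) :: e
num + num + ( f ) :: e
num + num + ( a ) :: e
num + num + ( a ) :: t
num + num + ( a ) :: f
num + num + ( a ) :: a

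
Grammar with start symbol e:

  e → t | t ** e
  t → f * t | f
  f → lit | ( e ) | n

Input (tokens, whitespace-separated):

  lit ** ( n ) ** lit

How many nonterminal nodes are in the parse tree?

[e [t [f lit]] ** [e [t [f ( [e [t [f n]]] )]] ** [e [t [f lit]]]]]

12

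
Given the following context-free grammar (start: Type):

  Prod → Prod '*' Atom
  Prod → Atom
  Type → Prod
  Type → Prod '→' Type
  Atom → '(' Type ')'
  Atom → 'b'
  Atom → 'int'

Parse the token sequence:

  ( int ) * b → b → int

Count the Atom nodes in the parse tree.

5

[Type [Prod [Prod [Atom ( [Type [Prod [Atom int]]] )]] * [Atom b]] → [Type [Prod [Atom b]] → [Type [Prod [Atom int]]]]]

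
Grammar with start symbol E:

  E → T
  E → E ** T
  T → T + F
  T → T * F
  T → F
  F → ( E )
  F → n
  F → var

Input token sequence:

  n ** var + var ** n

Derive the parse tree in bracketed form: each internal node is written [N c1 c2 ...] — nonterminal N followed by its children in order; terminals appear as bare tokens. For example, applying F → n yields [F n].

[E [E [E [T [F n]]] ** [T [T [F var]] + [F var]]] ** [T [F n]]]

E
E ** T
E ** T ** T
T ** T ** T
F ** T ** T
n ** T ** T
n ** T + F ** T
n ** F + F ** T
n ** var + F ** T
n ** var + var ** T
n ** var + var ** F
n ** var + var ** n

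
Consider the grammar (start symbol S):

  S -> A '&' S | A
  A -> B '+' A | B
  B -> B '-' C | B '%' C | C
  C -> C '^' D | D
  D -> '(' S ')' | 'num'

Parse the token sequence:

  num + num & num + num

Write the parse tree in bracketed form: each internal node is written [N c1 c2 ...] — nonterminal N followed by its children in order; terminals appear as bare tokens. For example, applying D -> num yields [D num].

S
A & S
B + A & S
C + A & S
D + A & S
num + A & S
num + B & S
num + C & S
num + D & S
num + num & S
num + num & A
num + num & B + A
num + num & C + A
num + num & D + A
num + num & num + A
num + num & num + B
num + num & num + C
num + num & num + D
num + num & num + num

[S [A [B [C [D num]]] + [A [B [C [D num]]]]] & [S [A [B [C [D num]]] + [A [B [C [D num]]]]]]]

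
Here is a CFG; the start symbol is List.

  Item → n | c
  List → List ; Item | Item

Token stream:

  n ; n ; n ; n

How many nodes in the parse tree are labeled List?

4

[List [List [List [List [Item n]] ; [Item n]] ; [Item n]] ; [Item n]]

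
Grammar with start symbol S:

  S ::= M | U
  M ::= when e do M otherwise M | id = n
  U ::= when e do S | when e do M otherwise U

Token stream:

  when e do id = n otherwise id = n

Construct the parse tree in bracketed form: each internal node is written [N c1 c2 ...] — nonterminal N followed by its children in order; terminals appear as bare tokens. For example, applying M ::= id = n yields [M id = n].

[S [M when e do [M id = n] otherwise [M id = n]]]

S
M
when e do M otherwise M
when e do id = n otherwise M
when e do id = n otherwise id = n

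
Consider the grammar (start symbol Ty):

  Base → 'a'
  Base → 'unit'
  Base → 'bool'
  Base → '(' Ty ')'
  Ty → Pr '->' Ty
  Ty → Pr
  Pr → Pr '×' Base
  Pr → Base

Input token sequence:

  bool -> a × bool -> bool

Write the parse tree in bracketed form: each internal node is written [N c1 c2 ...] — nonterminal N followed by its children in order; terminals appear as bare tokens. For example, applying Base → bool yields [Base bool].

[Ty [Pr [Base bool]] -> [Ty [Pr [Pr [Base a]] × [Base bool]] -> [Ty [Pr [Base bool]]]]]

Ty
Pr -> Ty
Base -> Ty
bool -> Ty
bool -> Pr -> Ty
bool -> Pr × Base -> Ty
bool -> Base × Base -> Ty
bool -> a × Base -> Ty
bool -> a × bool -> Ty
bool -> a × bool -> Pr
bool -> a × bool -> Base
bool -> a × bool -> bool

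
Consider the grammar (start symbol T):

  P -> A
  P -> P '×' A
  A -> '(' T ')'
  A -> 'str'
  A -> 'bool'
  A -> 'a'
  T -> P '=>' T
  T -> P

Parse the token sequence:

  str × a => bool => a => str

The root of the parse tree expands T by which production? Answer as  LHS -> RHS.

T -> P '=>' T

[T [P [P [A str]] × [A a]] => [T [P [A bool]] => [T [P [A a]] => [T [P [A str]]]]]]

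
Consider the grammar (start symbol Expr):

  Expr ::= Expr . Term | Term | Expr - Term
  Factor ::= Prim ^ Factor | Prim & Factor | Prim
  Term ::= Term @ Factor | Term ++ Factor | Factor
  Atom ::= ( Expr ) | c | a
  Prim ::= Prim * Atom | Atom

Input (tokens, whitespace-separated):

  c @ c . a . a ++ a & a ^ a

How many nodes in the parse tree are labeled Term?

5

[Expr [Expr [Expr [Term [Term [Factor [Prim [Atom c]]]] @ [Factor [Prim [Atom c]]]]] . [Term [Factor [Prim [Atom a]]]]] . [Term [Term [Factor [Prim [Atom a]]]] ++ [Factor [Prim [Atom a]] & [Factor [Prim [Atom a]] ^ [Factor [Prim [Atom a]]]]]]]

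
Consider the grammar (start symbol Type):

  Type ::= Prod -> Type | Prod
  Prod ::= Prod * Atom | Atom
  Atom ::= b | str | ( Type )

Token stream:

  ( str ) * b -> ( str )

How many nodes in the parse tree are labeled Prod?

5

[Type [Prod [Prod [Atom ( [Type [Prod [Atom str]]] )]] * [Atom b]] -> [Type [Prod [Atom ( [Type [Prod [Atom str]]] )]]]]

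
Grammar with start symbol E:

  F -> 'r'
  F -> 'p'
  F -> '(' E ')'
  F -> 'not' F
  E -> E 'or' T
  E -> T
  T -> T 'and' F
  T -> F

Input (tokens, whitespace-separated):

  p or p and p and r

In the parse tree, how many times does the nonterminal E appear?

2

[E [E [T [F p]]] or [T [T [T [F p]] and [F p]] and [F r]]]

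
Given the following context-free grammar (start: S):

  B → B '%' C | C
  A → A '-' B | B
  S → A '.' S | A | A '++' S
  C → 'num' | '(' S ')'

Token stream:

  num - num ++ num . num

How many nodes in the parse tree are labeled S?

3

[S [A [A [B [C num]]] - [B [C num]]] ++ [S [A [B [C num]]] . [S [A [B [C num]]]]]]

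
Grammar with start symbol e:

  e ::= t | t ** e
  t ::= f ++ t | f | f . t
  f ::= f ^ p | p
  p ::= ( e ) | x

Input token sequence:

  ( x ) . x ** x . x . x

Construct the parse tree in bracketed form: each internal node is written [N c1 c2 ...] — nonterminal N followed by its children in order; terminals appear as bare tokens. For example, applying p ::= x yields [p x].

e
t ** e
f . t ** e
p . t ** e
( e ) . t ** e
( t ) . t ** e
( f ) . t ** e
( p ) . t ** e
( x ) . t ** e
( x ) . f ** e
( x ) . p ** e
( x ) . x ** e
( x ) . x ** t
( x ) . x ** f . t
( x ) . x ** p . t
( x ) . x ** x . t
( x ) . x ** x . f . t
( x ) . x ** x . p . t
( x ) . x ** x . x . t
( x ) . x ** x . x . f
( x ) . x ** x . x . p
( x ) . x ** x . x . x

[e [t [f [p ( [e [t [f [p x]]]] )]] . [t [f [p x]]]] ** [e [t [f [p x]] . [t [f [p x]] . [t [f [p x]]]]]]]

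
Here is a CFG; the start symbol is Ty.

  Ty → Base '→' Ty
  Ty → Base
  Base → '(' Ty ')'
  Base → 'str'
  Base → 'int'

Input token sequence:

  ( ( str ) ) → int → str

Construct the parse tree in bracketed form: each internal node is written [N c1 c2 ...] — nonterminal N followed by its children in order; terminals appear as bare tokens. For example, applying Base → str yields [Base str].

Ty
Base → Ty
( Ty ) → Ty
( Base ) → Ty
( ( Ty ) ) → Ty
( ( Base ) ) → Ty
( ( str ) ) → Ty
( ( str ) ) → Base → Ty
( ( str ) ) → int → Ty
( ( str ) ) → int → Base
( ( str ) ) → int → str

[Ty [Base ( [Ty [Base ( [Ty [Base str]] )]] )] → [Ty [Base int] → [Ty [Base str]]]]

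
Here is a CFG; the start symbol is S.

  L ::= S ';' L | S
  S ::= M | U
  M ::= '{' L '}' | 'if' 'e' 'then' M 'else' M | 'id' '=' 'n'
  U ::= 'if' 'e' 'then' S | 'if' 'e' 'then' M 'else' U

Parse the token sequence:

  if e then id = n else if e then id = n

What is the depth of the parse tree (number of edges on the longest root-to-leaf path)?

[S [U if e then [M id = n] else [U if e then [S [M id = n]]]]]

5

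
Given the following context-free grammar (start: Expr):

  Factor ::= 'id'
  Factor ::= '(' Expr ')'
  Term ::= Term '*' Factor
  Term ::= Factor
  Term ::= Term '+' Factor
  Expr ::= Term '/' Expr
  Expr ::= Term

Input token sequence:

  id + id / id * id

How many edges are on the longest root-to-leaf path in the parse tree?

[Expr [Term [Term [Factor id]] + [Factor id]] / [Expr [Term [Term [Factor id]] * [Factor id]]]]

5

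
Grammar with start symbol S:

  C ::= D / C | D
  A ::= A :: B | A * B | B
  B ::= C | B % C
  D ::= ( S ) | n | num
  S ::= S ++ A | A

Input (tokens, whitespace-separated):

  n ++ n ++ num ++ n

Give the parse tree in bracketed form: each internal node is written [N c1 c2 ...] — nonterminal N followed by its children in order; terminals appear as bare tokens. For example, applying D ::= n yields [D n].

[S [S [S [S [A [B [C [D n]]]]] ++ [A [B [C [D n]]]]] ++ [A [B [C [D num]]]]] ++ [A [B [C [D n]]]]]

S
S ++ A
S ++ A ++ A
S ++ A ++ A ++ A
A ++ A ++ A ++ A
B ++ A ++ A ++ A
C ++ A ++ A ++ A
D ++ A ++ A ++ A
n ++ A ++ A ++ A
n ++ B ++ A ++ A
n ++ C ++ A ++ A
n ++ D ++ A ++ A
n ++ n ++ A ++ A
n ++ n ++ B ++ A
n ++ n ++ C ++ A
n ++ n ++ D ++ A
n ++ n ++ num ++ A
n ++ n ++ num ++ B
n ++ n ++ num ++ C
n ++ n ++ num ++ D
n ++ n ++ num ++ n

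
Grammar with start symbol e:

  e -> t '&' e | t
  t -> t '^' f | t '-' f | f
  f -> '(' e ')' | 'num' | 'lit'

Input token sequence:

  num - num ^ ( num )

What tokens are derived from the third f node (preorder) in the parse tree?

[e [t [t [t [f num]] - [f num]] ^ [f ( [e [t [f num]]] )]]]

( num )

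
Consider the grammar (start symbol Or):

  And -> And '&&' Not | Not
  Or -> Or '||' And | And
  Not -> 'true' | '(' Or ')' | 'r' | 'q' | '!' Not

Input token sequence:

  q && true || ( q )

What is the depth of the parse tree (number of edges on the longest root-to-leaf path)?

[Or [Or [And [And [Not q]] && [Not true]]] || [And [Not ( [Or [And [Not q]]] )]]]

6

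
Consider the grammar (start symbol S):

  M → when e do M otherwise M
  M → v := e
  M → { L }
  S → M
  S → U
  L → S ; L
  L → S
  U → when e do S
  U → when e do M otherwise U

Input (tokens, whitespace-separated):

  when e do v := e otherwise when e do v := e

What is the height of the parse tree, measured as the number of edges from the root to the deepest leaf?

[S [U when e do [M v := e] otherwise [U when e do [S [M v := e]]]]]

5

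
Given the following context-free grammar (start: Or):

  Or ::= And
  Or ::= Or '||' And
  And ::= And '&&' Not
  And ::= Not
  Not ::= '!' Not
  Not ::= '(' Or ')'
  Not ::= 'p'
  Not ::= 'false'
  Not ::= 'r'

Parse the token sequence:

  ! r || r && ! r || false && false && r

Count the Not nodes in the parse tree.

8

[Or [Or [Or [And [Not ! [Not r]]]] || [And [And [Not r]] && [Not ! [Not r]]]] || [And [And [And [Not false]] && [Not false]] && [Not r]]]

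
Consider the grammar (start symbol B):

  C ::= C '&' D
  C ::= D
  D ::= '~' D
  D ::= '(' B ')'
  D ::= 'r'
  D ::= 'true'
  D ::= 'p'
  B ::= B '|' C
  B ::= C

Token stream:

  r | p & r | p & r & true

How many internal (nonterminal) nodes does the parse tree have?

[B [B [B [C [D r]]] | [C [C [D p]] & [D r]]] | [C [C [C [D p]] & [D r]] & [D true]]]

15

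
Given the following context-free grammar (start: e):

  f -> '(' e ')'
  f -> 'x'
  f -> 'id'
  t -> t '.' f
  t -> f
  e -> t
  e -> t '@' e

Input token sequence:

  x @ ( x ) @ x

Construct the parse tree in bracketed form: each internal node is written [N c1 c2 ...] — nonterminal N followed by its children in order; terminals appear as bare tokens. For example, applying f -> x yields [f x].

e
t @ e
f @ e
x @ e
x @ t @ e
x @ f @ e
x @ ( e ) @ e
x @ ( t ) @ e
x @ ( f ) @ e
x @ ( x ) @ e
x @ ( x ) @ t
x @ ( x ) @ f
x @ ( x ) @ x

[e [t [f x]] @ [e [t [f ( [e [t [f x]]] )]] @ [e [t [f x]]]]]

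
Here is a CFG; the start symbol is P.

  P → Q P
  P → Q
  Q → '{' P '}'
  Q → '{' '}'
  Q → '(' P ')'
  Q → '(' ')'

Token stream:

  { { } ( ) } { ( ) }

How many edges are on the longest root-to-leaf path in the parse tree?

5

[P [Q { [P [Q { }] [P [Q ( )]]] }] [P [Q { [P [Q ( )]] }]]]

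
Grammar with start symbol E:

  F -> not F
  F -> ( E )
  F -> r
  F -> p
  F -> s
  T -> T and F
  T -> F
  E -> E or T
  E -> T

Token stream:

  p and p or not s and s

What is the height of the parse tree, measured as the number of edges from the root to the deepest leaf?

[E [E [T [T [F p]] and [F p]]] or [T [T [F not [F s]]] and [F s]]]

5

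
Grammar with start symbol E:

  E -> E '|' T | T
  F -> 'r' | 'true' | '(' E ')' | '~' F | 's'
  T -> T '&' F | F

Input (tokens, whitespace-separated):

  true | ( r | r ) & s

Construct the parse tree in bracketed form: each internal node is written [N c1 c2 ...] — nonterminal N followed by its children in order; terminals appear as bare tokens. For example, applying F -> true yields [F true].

E
E | T
T | T
F | T
true | T
true | T & F
true | F & F
true | ( E ) & F
true | ( E | T ) & F
true | ( T | T ) & F
true | ( F | T ) & F
true | ( r | T ) & F
true | ( r | F ) & F
true | ( r | r ) & F
true | ( r | r ) & s

[E [E [T [F true]]] | [T [T [F ( [E [E [T [F r]]] | [T [F r]]] )]] & [F s]]]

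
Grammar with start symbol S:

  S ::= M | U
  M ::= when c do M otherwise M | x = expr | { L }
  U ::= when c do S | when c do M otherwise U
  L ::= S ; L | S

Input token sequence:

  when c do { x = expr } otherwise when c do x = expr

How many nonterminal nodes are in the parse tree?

[S [U when c do [M { [L [S [M x = expr]]] }] otherwise [U when c do [S [M x = expr]]]]]

9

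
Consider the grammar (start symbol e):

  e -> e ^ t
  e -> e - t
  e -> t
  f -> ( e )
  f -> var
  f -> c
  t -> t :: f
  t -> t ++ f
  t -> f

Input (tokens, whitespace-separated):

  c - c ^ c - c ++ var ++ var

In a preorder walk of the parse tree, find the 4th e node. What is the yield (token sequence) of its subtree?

c

[e [e [e [e [t [f c]]] - [t [f c]]] ^ [t [f c]]] - [t [t [t [f c]] ++ [f var]] ++ [f var]]]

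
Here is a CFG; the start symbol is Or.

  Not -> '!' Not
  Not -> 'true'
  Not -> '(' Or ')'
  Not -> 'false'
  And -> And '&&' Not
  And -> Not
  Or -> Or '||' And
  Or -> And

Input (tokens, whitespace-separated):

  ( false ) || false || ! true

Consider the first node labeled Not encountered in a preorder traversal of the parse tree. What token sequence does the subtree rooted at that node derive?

[Or [Or [Or [And [Not ( [Or [And [Not false]]] )]]] || [And [Not false]]] || [And [Not ! [Not true]]]]

( false )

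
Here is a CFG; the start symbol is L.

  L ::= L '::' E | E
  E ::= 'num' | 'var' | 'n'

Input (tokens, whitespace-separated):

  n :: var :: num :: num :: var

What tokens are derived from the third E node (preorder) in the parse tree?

num

[L [L [L [L [L [E n]] :: [E var]] :: [E num]] :: [E num]] :: [E var]]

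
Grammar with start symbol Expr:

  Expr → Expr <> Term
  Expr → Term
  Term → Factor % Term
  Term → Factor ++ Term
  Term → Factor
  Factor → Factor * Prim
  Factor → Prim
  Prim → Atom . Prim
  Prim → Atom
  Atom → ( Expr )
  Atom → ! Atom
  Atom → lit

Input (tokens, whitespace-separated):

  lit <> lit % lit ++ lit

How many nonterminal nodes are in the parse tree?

18

[Expr [Expr [Term [Factor [Prim [Atom lit]]]]] <> [Term [Factor [Prim [Atom lit]]] % [Term [Factor [Prim [Atom lit]]] ++ [Term [Factor [Prim [Atom lit]]]]]]]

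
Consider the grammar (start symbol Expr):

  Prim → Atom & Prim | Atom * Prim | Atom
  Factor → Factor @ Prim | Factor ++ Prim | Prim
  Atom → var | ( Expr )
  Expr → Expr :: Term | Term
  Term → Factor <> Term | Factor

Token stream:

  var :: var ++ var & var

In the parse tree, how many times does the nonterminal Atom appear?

[Expr [Expr [Term [Factor [Prim [Atom var]]]]] :: [Term [Factor [Factor [Prim [Atom var]]] ++ [Prim [Atom var] & [Prim [Atom var]]]]]]

4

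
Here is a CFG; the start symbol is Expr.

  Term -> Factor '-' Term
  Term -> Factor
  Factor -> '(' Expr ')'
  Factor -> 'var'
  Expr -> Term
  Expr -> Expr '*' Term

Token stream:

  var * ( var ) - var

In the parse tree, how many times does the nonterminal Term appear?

4

[Expr [Expr [Term [Factor var]]] * [Term [Factor ( [Expr [Term [Factor var]]] )] - [Term [Factor var]]]]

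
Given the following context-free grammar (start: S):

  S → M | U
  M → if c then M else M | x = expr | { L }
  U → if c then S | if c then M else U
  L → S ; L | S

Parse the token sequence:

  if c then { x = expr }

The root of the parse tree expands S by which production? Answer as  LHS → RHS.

S → U

[S [U if c then [S [M { [L [S [M x = expr]]] }]]]]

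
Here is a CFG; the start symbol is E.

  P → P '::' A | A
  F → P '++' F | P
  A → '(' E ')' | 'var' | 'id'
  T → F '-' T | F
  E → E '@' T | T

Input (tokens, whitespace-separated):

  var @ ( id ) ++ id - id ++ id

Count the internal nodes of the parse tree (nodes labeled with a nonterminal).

25

[E [E [T [F [P [A var]]]]] @ [T [F [P [A ( [E [T [F [P [A id]]]]] )]] ++ [F [P [A id]]]] - [T [F [P [A id]] ++ [F [P [A id]]]]]]]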